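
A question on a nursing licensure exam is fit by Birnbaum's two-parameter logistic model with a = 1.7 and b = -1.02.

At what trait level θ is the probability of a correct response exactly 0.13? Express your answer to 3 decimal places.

-2.138

P(θ) = 1 / (1 + exp(−a(θ − b)))
logit = ln(0.1300/0.8700) = -1.9010
θ = b + logit/(a) = -1.02 + (-1.9010)/1.7000 = -2.1382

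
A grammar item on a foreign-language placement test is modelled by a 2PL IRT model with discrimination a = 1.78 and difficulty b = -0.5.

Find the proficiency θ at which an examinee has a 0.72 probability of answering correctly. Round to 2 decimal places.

P(θ) = 1 / (1 + exp(−a(θ − b)))
logit = ln(0.7200/0.2800) = 0.9445
θ = b + logit/(a) = -0.5 + 0.9445/1.7800 = 0.0306

0.03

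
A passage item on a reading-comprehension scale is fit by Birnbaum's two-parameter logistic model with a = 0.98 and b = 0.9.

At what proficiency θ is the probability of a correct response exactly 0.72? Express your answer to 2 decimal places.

P(θ) = 1 / (1 + exp(−a(θ − b)))
logit = ln(0.7200/0.2800) = 0.9445
θ = b + logit/(a) = 0.9 + 0.9445/0.9800 = 1.8637

1.86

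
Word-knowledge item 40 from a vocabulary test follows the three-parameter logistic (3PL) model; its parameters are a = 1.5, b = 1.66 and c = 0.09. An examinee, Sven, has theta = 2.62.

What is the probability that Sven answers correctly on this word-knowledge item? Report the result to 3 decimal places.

0.826

P(theta) = c + (1 − c) · 1 / (1 + exp(−a(theta − b)))
Exponent: 1.5 × (2.62 − 1.66) = 1.4400
1/(1 + e^{-1.4400}) = 0.8085
P = 0.09 + 0.91 × 0.8085 = 0.8257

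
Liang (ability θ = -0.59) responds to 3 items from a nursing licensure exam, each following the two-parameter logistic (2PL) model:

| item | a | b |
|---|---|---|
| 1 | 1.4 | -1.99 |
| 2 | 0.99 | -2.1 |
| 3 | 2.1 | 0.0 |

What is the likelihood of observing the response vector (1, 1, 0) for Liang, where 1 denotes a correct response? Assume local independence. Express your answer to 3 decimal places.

0.555

P(θ) = 1 / (1 + exp(−a(θ − b)))
P_1 = 1/(1+e^{-1.9600}) = 0.8765
P_2 = 1/(1+e^{-1.4949}) = 0.8168
P_3 = 1/(1+e^{1.2390}) = 0.2246
L = P_1 × P_2 × (1−P_3) = 0.8765 × 0.8168 × 0.7754 = 0.55515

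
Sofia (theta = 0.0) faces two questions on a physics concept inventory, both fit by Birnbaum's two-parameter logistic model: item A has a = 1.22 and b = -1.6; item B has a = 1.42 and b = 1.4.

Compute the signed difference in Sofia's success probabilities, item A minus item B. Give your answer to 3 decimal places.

0.755

P(theta) = 1 / (1 + exp(−a(theta − b)))
P_A = 0.8757
P_B = 0.1205
P_A − P_B = 0.7552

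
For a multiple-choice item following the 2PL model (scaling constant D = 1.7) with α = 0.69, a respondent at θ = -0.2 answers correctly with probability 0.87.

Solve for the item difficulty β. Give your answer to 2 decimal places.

P(θ) = 1 / (1 + exp(−D·α(θ − β)))
logit(0.87) = ln(0.87/0.13) = 1.9010
β = θ − logit/(1.7·α) = -0.2 − 1.9010/1.1730 = -1.8206

-1.82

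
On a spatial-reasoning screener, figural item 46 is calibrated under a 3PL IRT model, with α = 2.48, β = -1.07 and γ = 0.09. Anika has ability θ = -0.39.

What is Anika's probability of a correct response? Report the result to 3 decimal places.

P(θ) = γ + (1 − γ) · 1 / (1 + exp(−α(θ − β)))
Exponent: 2.48 × (-0.39 − (-1.07)) = 1.6864
1/(1 + e^{-1.6864}) = 0.8438
P = 0.09 + 0.91 × 0.8438 = 0.8578

0.858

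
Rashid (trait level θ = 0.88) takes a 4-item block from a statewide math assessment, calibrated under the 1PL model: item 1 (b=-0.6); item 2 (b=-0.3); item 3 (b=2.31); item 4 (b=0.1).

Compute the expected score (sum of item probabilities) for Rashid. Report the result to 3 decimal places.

P(θ) = 1 / (1 + exp(−(θ − b)))
P_1 = 1/(1+e^{-1.4800}) = 0.8146
P_2 = 1/(1+e^{-1.1800}) = 0.7649
P_3 = 1/(1+e^{1.4300}) = 0.1931
P_4 = 1/(1+e^{-0.7800}) = 0.6857
E[score] = 0.8146 + 0.7649 + 0.1931 + 0.6857 = 2.4583

2.458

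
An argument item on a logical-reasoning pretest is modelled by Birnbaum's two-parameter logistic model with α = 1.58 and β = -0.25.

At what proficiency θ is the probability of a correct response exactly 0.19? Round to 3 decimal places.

P(θ) = 1 / (1 + exp(−α(θ − β)))
logit = ln(0.1900/0.8100) = -1.4500
θ = β + logit/(α) = -0.25 + (-1.4500)/1.5800 = -1.1677

-1.168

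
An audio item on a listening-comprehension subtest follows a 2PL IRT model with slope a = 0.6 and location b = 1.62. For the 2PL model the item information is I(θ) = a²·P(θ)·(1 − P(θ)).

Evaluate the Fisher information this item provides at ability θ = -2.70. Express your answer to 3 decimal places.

P = 1/(1+e^{2.5920}) = 0.0697
P(1−P) = 0.0697 × 0.9303 = 0.0648
I = a² × P(1−P) = 0.6² × 0.0648 = 0.02333

0.023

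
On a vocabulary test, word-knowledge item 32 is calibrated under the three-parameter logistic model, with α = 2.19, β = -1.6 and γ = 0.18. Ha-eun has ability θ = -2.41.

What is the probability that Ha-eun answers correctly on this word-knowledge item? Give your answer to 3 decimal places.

0.299

P(θ) = γ + (1 − γ) · 1 / (1 + exp(−α(θ − β)))
Exponent: 2.19 × (-2.41 − (-1.6)) = -1.7739
1/(1 + e^{1.7739}) = 0.1451
P = 0.18 + 0.82 × 0.1451 = 0.2989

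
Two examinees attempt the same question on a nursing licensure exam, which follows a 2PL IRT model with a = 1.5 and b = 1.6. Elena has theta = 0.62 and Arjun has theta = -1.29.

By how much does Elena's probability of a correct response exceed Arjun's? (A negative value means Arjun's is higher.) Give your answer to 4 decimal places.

P(theta) = 1 / (1 + exp(−a(theta − b)))
P(Elena) = 0.1869  [exponent -1.4700]
P(Arjun) = 0.0129  [exponent -4.3350]
Difference = 0.1869 − 0.0129 = 0.1740

0.1740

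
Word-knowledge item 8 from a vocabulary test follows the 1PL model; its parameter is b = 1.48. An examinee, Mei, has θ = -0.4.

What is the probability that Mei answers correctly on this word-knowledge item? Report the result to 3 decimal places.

P(θ) = 1 / (1 + exp(−(θ − b)))
Exponent: (-0.4 − 1.48) = -1.8800
1/(1 + e^{1.8800}) = 0.1324
P = 0.1324

0.132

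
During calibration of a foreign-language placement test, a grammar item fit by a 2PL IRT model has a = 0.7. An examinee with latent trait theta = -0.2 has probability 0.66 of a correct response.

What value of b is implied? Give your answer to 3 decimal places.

-1.148

P(theta) = 1 / (1 + exp(−a(theta − b)))
logit(0.66) = ln(0.66/0.34) = 0.6633
b = theta − logit/(a) = -0.2 − 0.6633/0.7000 = -1.1476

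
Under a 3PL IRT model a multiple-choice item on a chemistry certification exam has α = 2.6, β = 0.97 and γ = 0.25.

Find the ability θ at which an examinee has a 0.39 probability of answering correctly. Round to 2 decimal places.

P(θ) = γ + (1 − γ) · 1 / (1 + exp(−α(θ − β)))
Remove guessing floor: (0.39 − 0.25)/(1 − 0.25) = 0.1867
logit = ln(0.1867/0.8133) = -1.4718
θ = β + logit/(α) = 0.97 + (-1.4718)/2.6000 = 0.4039

0.40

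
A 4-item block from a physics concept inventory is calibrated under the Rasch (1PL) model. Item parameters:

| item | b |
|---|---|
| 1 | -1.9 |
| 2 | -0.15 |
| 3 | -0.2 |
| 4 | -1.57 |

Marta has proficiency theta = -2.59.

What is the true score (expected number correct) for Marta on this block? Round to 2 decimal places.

P(theta) = 1 / (1 + exp(−(theta − b)))
P_1 = 1/(1+e^{0.6900}) = 0.3340
P_2 = 1/(1+e^{2.4400}) = 0.0802
P_3 = 1/(1+e^{2.3900}) = 0.0839
P_4 = 1/(1+e^{1.0200}) = 0.2650
E[score] = 0.3340 + 0.0802 + 0.0839 + 0.2650 = 0.7632

0.76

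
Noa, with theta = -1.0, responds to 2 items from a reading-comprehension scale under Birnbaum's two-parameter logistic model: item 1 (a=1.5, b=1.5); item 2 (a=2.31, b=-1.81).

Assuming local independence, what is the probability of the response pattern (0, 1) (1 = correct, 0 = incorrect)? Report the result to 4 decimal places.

0.8467

P(theta) = 1 / (1 + exp(−a(theta − b)))
P_1 = 1/(1+e^{3.7500}) = 0.0230
P_2 = 1/(1+e^{-1.8711}) = 0.8666
L = (1−P_1) × P_2 = 0.9770 × 0.8666 = 0.84667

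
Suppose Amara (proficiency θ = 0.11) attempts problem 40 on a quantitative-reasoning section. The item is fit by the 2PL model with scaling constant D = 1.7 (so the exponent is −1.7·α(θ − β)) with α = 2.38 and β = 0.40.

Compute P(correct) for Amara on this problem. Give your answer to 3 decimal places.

P(θ) = 1 / (1 + exp(−D·α(θ − β)))
Exponent: 1.7 × 2.38 × (0.11 − 0.40) = -1.1733
1/(1 + e^{1.1733}) = 0.2363
P = 0.2363

0.236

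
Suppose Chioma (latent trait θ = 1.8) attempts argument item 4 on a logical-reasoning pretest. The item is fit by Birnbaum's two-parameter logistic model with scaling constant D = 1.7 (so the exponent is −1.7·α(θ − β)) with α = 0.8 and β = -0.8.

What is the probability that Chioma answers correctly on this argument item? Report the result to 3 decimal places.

P(θ) = 1 / (1 + exp(−D·α(θ − β)))
Exponent: 1.7 × 0.8 × (1.8 − (-0.8)) = 3.5360
1/(1 + e^{-3.5360}) = 0.9717
P = 0.9717

0.972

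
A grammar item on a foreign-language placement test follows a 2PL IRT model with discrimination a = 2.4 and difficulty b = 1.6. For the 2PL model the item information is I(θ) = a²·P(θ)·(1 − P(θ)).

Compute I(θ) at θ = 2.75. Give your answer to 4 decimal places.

0.3225

P = 1/(1+e^{-2.7600}) = 0.9405
P(1−P) = 0.9405 × 0.0595 = 0.0560
I = a² × P(1−P) = 2.4² × 0.0560 = 0.32245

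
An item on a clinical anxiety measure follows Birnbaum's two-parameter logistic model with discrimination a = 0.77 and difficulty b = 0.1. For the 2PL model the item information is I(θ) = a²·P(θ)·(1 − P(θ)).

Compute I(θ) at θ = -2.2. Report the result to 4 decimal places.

P = 1/(1+e^{1.7710}) = 0.1454
P(1−P) = 0.1454 × 0.8546 = 0.1243
I = a² × P(1−P) = 0.77² × 0.1243 = 0.07368

0.0737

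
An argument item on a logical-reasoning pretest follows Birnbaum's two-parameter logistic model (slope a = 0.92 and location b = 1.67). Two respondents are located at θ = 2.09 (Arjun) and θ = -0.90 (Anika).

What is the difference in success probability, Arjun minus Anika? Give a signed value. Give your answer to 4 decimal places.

0.5095

P(θ) = 1 / (1 + exp(−a(θ − b)))
P(Arjun) = 0.5954  [exponent 0.3864]
P(Anika) = 0.0859  [exponent -2.3644]
Difference = 0.5954 − 0.0859 = 0.5095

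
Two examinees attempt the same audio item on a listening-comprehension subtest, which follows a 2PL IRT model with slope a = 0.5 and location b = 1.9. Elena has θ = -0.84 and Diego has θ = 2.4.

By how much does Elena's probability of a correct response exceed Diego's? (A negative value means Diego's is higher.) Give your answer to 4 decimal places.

-0.3596

P(θ) = 1 / (1 + exp(−a(θ − b)))
P(Elena) = 0.2026  [exponent -1.3700]
P(Diego) = 0.5622  [exponent 0.2500]
Difference = 0.2026 − 0.5622 = -0.3596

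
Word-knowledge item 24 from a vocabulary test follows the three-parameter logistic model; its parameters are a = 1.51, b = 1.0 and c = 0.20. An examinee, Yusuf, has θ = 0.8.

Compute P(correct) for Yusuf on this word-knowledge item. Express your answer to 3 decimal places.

P(θ) = c + (1 − c) · 1 / (1 + exp(−a(θ − b)))
Exponent: 1.51 × (0.8 − 1.0) = -0.3020
1/(1 + e^{0.3020}) = 0.4251
P = 0.20 + 0.80 × 0.4251 = 0.5401

0.540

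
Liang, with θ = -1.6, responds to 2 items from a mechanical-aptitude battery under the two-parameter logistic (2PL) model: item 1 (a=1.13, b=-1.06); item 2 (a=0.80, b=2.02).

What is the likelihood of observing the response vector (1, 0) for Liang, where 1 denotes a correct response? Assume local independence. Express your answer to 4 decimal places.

0.3336

P(θ) = 1 / (1 + exp(−a(θ − b)))
P_1 = 1/(1+e^{0.6102}) = 0.3520
P_2 = 1/(1+e^{2.8960}) = 0.0524
L = P_1 × (1−P_2) = 0.3520 × 0.9476 = 0.33359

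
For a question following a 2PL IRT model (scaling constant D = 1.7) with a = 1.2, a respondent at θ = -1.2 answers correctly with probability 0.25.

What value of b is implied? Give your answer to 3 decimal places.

-0.661

P(θ) = 1 / (1 + exp(−D·a(θ − b)))
logit(0.25) = ln(0.25/0.75) = -1.0986
b = θ − logit/(1.7·a) = -1.2 − (-1.0986)/2.0400 = -0.6615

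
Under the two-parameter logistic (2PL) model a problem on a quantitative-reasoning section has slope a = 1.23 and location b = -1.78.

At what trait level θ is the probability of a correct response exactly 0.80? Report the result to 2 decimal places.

P(θ) = 1 / (1 + exp(−a(θ − b)))
logit = ln(0.8000/0.2000) = 1.3863
θ = b + logit/(a) = -1.78 + 1.3863/1.2300 = -0.6529

-0.65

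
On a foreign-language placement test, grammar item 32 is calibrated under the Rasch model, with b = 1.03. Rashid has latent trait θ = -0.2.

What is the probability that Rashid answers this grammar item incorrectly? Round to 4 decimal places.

P(θ) = 1 / (1 + exp(−(θ − b)))
Exponent: (-0.2 − 1.03) = -1.2300
1/(1 + e^{1.2300}) = 0.2262
P = 0.2262
P(incorrect) = 1 − 0.2262 = 0.7738

0.7738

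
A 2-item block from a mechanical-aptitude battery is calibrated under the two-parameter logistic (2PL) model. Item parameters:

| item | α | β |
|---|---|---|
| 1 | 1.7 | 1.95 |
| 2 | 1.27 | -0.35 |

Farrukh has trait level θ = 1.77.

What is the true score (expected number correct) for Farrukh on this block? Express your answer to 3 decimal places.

1.361

P(θ) = 1 / (1 + exp(−α(θ − β)))
P_1 = 1/(1+e^{0.3060}) = 0.4241
P_2 = 1/(1+e^{-2.6924}) = 0.9366
E[score] = 0.4241 + 0.9366 = 1.3607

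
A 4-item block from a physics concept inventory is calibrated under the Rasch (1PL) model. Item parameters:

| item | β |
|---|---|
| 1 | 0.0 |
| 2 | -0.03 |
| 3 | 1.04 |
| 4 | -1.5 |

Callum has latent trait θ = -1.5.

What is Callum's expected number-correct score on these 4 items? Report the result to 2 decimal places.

0.94

P(θ) = 1 / (1 + exp(−(θ − β)))
P_1 = 1/(1+e^{1.5000}) = 0.1824
P_2 = 1/(1+e^{1.4700}) = 0.1869
P_3 = 1/(1+e^{2.5400}) = 0.0731
P_4 = 1/(1+e^{0.0000}) = 0.5000
E[score] = 0.1824 + 0.1869 + 0.0731 + 0.5000 = 0.9425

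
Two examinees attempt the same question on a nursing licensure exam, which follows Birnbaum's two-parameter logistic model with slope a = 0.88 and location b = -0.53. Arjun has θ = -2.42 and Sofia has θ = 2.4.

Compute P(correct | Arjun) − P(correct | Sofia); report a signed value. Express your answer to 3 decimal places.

P(θ) = 1 / (1 + exp(−a(θ − b)))
P(Arjun) = 0.1593  [exponent -1.6632]
P(Sofia) = 0.9295  [exponent 2.5784]
Difference = 0.1593 − 0.9295 = -0.7701

-0.770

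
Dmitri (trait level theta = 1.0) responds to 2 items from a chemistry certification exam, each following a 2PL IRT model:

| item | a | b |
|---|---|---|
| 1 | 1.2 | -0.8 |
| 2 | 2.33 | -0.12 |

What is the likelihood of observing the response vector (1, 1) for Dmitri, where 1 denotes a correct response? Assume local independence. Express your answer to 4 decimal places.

0.8352

P(theta) = 1 / (1 + exp(−a(theta − b)))
P_1 = 1/(1+e^{-2.1600}) = 0.8966
P_2 = 1/(1+e^{-2.6096}) = 0.9315
L = P_1 × P_2 = 0.8966 × 0.9315 = 0.83516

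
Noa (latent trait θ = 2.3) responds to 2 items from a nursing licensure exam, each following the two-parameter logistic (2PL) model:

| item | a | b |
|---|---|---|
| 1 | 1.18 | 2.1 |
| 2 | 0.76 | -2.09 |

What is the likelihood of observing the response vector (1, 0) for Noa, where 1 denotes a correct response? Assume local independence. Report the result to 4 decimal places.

0.0192

P(θ) = 1 / (1 + exp(−a(θ − b)))
P_1 = 1/(1+e^{-0.2360}) = 0.5587
P_2 = 1/(1+e^{-3.3364}) = 0.9657
L = P_1 × (1−P_2) = 0.5587 × 0.0343 = 0.01919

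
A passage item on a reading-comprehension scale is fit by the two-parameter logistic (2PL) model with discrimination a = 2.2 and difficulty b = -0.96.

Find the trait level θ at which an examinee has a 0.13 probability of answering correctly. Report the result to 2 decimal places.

P(θ) = 1 / (1 + exp(−a(θ − b)))
logit = ln(0.1300/0.8700) = -1.9010
θ = b + logit/(a) = -0.96 + (-1.9010)/2.2000 = -1.8241

-1.82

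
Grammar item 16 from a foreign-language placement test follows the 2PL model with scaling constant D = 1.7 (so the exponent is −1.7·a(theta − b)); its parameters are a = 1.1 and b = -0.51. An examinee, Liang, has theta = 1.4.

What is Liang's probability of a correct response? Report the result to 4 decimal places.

P(theta) = 1 / (1 + exp(−D·a(theta − b)))
Exponent: 1.7 × 1.1 × (1.4 − (-0.51)) = 3.5717
1/(1 + e^{-3.5717}) = 0.9727
P = 0.9727

0.9727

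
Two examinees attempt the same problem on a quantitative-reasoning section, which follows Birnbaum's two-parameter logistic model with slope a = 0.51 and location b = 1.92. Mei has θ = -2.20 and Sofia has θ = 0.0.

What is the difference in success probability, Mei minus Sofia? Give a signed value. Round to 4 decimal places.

P(θ) = 1 / (1 + exp(−a(θ − b)))
P(Mei) = 0.1090  [exponent -2.1012]
P(Sofia) = 0.2731  [exponent -0.9792]
Difference = 0.1090 − 0.2731 = -0.1641

-0.1641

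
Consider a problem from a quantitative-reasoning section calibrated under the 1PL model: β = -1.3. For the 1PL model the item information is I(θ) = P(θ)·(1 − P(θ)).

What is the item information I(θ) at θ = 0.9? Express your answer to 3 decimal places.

P = 1/(1+e^{-2.2000}) = 0.9002
P(1−P) = 0.9002 × 0.0998 = 0.0898
I = P(1−P) = 0.08980

0.090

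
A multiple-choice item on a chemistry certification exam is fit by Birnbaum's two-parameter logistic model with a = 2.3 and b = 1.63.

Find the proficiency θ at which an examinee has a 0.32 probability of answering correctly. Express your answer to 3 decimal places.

1.302

P(θ) = 1 / (1 + exp(−a(θ − b)))
logit = ln(0.3200/0.6800) = -0.7538
θ = b + logit/(a) = 1.63 + (-0.7538)/2.3000 = 1.3023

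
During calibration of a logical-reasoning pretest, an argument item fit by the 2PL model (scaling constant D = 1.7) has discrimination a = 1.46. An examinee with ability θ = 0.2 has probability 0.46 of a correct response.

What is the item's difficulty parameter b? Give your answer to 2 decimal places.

P(θ) = 1 / (1 + exp(−D·a(θ − b)))
logit(0.46) = ln(0.46/0.54) = -0.1603
b = θ − logit/(1.7·a) = 0.2 − (-0.1603)/2.4820 = 0.2646

0.26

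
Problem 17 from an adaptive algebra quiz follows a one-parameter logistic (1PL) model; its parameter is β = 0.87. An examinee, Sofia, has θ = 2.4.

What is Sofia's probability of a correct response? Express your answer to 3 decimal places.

0.822

P(θ) = 1 / (1 + exp(−(θ − β)))
Exponent: (2.4 − 0.87) = 1.5300
1/(1 + e^{-1.5300}) = 0.8220
P = 0.8220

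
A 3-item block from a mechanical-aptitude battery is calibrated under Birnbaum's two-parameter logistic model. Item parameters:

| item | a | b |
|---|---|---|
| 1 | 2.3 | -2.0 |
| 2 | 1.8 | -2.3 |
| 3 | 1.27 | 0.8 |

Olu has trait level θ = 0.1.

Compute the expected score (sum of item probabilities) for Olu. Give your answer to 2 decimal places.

P(θ) = 1 / (1 + exp(−a(θ − b)))
P_1 = 1/(1+e^{-4.8300}) = 0.9921
P_2 = 1/(1+e^{-4.3200}) = 0.9869
P_3 = 1/(1+e^{0.8890}) = 0.2913
E[score] = 0.9921 + 0.9869 + 0.2913 = 2.2703

2.27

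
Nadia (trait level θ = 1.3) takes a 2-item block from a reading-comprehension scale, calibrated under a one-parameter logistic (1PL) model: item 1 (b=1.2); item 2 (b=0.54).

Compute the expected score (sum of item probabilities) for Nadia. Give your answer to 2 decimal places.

P(θ) = 1 / (1 + exp(−(θ − b)))
P_1 = 1/(1+e^{-0.1000}) = 0.5250
P_2 = 1/(1+e^{-0.7600}) = 0.6814
E[score] = 0.5250 + 0.6814 = 1.2063

1.21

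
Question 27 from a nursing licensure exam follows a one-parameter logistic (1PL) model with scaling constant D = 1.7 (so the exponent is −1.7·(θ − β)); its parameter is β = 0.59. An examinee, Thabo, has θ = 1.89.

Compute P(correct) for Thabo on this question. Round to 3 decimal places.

0.901

P(θ) = 1 / (1 + exp(−D·(θ − β)))
Exponent: 1.7 × (1.89 − 0.59) = 2.2100
1/(1 + e^{-2.2100}) = 0.9011
P = 0.9011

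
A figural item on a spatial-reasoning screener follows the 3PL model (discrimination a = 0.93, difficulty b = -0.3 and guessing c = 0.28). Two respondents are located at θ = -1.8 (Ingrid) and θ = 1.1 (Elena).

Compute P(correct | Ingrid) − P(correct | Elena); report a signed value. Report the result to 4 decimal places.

-0.4230

P(θ) = c + (1 − c) · 1 / (1 + exp(−a(θ − b)))
P(Ingrid) = 0.4230  [exponent -1.3950]
P(Elena) = 0.8460  [exponent 1.3020]
Difference = 0.4230 − 0.8460 = -0.4230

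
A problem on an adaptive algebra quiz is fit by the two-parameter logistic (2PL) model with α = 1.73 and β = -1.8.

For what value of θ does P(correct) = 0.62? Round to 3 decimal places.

-1.517

P(θ) = 1 / (1 + exp(−α(θ − β)))
logit = ln(0.6200/0.3800) = 0.4895
θ = β + logit/(α) = -1.8 + 0.4895/1.7300 = -1.5170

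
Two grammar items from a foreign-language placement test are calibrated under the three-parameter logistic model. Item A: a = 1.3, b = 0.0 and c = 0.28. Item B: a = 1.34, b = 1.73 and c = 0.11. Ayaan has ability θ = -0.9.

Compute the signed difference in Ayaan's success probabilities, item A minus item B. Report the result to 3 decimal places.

0.315

P(θ) = c + (1 − c) · 1 / (1 + exp(−a(θ − b)))
P_A = 0.4505
P_B = 0.1355
P_A − P_B = 0.3151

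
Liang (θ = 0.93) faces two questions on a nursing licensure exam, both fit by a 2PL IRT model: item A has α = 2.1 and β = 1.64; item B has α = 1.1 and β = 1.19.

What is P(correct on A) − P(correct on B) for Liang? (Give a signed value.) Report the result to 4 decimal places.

-0.2452

P(θ) = 1 / (1 + exp(−α(θ − β)))
P_A = 0.1838
P_B = 0.4290
P_A − P_B = -0.2452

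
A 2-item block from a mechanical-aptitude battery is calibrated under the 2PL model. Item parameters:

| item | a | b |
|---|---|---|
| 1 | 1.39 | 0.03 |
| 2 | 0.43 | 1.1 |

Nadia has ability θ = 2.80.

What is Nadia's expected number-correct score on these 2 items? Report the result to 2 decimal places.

1.65

P(θ) = 1 / (1 + exp(−a(θ − b)))
P_1 = 1/(1+e^{-3.8503}) = 0.9792
P_2 = 1/(1+e^{-0.7310}) = 0.6750
E[score] = 0.9792 + 0.6750 = 1.6542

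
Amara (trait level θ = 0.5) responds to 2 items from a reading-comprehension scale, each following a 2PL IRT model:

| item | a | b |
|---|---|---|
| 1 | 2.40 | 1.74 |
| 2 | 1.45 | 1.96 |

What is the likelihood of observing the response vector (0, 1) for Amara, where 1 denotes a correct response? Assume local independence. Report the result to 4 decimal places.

0.1022

P(θ) = 1 / (1 + exp(−a(θ − b)))
P_1 = 1/(1+e^{2.9760}) = 0.0485
P_2 = 1/(1+e^{2.1170}) = 0.1075
L = (1−P_1) × P_2 = 0.9515 × 0.1075 = 0.10224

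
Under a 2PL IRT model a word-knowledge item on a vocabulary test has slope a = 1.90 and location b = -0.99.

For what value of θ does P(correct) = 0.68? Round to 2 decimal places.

-0.59

P(θ) = 1 / (1 + exp(−a(θ − b)))
logit = ln(0.6800/0.3200) = 0.7538
θ = b + logit/(a) = -0.99 + 0.7538/1.9000 = -0.5933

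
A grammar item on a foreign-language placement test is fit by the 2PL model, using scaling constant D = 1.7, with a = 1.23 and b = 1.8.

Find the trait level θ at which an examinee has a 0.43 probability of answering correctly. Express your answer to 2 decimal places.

P(θ) = 1 / (1 + exp(−D·a(θ − b)))
logit = ln(0.4300/0.5700) = -0.2819
θ = b + logit/(1.7·a) = 1.8 + (-0.2819)/2.0910 = 1.6652

1.67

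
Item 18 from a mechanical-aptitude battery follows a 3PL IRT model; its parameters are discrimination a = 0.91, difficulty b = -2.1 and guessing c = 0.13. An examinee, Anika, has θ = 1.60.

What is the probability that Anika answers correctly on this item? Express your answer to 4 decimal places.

0.9710

P(θ) = c + (1 − c) · 1 / (1 + exp(−a(θ − b)))
Exponent: 0.91 × (1.60 − (-2.1)) = 3.3670
1/(1 + e^{-3.3670}) = 0.9667
P = 0.13 + 0.87 × 0.9667 = 0.9710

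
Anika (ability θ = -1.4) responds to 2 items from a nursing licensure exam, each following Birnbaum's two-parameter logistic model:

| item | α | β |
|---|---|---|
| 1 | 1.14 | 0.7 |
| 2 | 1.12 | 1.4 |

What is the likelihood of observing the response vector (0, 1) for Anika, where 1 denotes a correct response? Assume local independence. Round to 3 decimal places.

0.038

P(θ) = 1 / (1 + exp(−α(θ − β)))
P_1 = 1/(1+e^{2.3940}) = 0.0836
P_2 = 1/(1+e^{3.1360}) = 0.0416
L = (1−P_1) × P_2 = 0.9164 × 0.0416 = 0.03816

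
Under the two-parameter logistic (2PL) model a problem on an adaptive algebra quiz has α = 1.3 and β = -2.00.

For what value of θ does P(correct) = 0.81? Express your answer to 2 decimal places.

P(θ) = 1 / (1 + exp(−α(θ − β)))
logit = ln(0.8100/0.1900) = 1.4500
θ = β + logit/(α) = -2.00 + 1.4500/1.3000 = -0.8846

-0.88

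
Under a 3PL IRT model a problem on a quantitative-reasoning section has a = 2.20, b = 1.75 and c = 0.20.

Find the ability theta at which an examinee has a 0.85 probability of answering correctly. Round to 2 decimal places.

2.42

P(theta) = c + (1 − c) · 1 / (1 + exp(−a(theta − b)))
Remove guessing floor: (0.85 − 0.20)/(1 − 0.20) = 0.8125
logit = ln(0.8125/0.1875) = 1.4663
theta = b + logit/(a) = 1.75 + 1.4663/2.2000 = 2.4165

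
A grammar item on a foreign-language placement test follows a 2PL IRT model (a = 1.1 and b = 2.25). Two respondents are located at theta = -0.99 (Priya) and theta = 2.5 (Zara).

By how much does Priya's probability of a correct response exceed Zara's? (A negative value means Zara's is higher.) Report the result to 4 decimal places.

P(theta) = 1 / (1 + exp(−a(theta − b)))
P(Priya) = 0.0275  [exponent -3.5640]
P(Zara) = 0.5683  [exponent 0.2750]
Difference = 0.0275 − 0.5683 = -0.5408

-0.5408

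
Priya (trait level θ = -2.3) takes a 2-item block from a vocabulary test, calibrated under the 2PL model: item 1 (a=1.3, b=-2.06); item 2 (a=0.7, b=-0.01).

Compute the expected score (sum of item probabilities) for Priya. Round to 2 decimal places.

P(θ) = 1 / (1 + exp(−a(θ − b)))
P_1 = 1/(1+e^{0.3120}) = 0.4226
P_2 = 1/(1+e^{1.6030}) = 0.1676
E[score] = 0.4226 + 0.1676 = 0.5902

0.59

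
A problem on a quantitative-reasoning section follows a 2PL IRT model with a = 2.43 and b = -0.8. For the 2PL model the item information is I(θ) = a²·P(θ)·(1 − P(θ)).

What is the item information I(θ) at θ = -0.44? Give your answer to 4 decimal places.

1.2263

P = 1/(1+e^{-0.8748}) = 0.7057
P(1−P) = 0.7057 × 0.2943 = 0.2077
I = a² × P(1−P) = 2.43² × 0.2077 = 1.22627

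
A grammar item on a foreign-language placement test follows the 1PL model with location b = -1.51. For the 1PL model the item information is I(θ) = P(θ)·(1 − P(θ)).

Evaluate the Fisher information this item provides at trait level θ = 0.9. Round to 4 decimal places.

P = 1/(1+e^{-2.4100}) = 0.9176
P(1−P) = 0.9176 × 0.0824 = 0.0756
I = P(1−P) = 0.07562

0.0756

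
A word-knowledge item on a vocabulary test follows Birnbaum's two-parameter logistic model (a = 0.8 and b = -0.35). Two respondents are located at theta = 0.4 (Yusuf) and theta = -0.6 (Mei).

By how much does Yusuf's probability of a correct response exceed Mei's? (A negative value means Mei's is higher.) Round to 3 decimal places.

P(theta) = 1 / (1 + exp(−a(theta − b)))
P(Yusuf) = 0.6457  [exponent 0.6000]
P(Mei) = 0.4502  [exponent -0.2000]
Difference = 0.6457 − 0.4502 = 0.1955

0.195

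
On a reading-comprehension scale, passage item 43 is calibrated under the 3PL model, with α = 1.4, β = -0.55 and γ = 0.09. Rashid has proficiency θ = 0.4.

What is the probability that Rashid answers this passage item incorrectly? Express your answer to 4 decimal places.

0.1903

P(θ) = γ + (1 − γ) · 1 / (1 + exp(−α(θ − β)))
Exponent: 1.4 × (0.4 − (-0.55)) = 1.3300
1/(1 + e^{-1.3300}) = 0.7908
P = 0.09 + 0.91 × 0.7908 = 0.8097
P(incorrect) = 1 − 0.8097 = 0.1903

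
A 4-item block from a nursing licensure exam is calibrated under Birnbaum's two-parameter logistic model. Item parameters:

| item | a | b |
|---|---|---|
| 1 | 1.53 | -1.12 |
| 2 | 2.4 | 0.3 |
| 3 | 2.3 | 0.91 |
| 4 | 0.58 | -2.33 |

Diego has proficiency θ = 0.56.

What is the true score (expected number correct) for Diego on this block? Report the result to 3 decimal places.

P(θ) = 1 / (1 + exp(−a(θ − b)))
P_1 = 1/(1+e^{-2.5704}) = 0.9289
P_2 = 1/(1+e^{-0.6240}) = 0.6511
P_3 = 1/(1+e^{0.8050}) = 0.3090
P_4 = 1/(1+e^{-1.6762}) = 0.8424
E[score] = 0.9289 + 0.6511 + 0.3090 + 0.8424 = 2.7314

2.731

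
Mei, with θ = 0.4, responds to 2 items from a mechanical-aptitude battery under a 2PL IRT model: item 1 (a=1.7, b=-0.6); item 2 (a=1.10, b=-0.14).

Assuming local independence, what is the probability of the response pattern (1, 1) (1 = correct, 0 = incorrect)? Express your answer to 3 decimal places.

0.545

P(θ) = 1 / (1 + exp(−a(θ − b)))
P_1 = 1/(1+e^{-1.7000}) = 0.8455
P_2 = 1/(1+e^{-0.5940}) = 0.6443
L = P_1 × P_2 = 0.8455 × 0.6443 = 0.54476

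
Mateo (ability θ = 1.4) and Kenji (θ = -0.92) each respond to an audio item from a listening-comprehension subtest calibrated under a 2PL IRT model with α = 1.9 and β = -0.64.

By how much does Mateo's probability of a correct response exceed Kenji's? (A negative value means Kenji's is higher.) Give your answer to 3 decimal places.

0.610

P(θ) = 1 / (1 + exp(−α(θ − β)))
P(Mateo) = 0.9797  [exponent 3.8760]
P(Kenji) = 0.3701  [exponent -0.5320]
Difference = 0.9797 − 0.3701 = 0.6096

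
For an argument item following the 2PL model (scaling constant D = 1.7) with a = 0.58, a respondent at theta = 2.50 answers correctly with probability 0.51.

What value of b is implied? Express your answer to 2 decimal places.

2.46

P(theta) = 1 / (1 + exp(−D·a(theta − b)))
logit(0.51) = ln(0.51/0.49) = 0.0400
b = theta − logit/(1.7·a) = 2.50 − 0.0400/0.9860 = 2.4594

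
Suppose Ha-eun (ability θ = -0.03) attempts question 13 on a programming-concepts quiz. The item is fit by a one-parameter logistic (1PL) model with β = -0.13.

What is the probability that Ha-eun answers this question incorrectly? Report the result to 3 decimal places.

P(θ) = 1 / (1 + exp(−(θ − β)))
Exponent: (-0.03 − (-0.13)) = 0.1000
1/(1 + e^{-0.1000}) = 0.5250
P = 0.5250
P(incorrect) = 1 − 0.5250 = 0.4750

0.475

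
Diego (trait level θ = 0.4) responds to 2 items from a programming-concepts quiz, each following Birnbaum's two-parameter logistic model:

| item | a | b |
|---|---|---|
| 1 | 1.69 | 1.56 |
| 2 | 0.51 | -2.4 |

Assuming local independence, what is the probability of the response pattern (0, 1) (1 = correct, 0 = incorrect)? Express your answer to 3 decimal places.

P(θ) = 1 / (1 + exp(−a(θ − b)))
P_1 = 1/(1+e^{1.9604}) = 0.1234
P_2 = 1/(1+e^{-1.4280}) = 0.8066
L = (1−P_1) × P_2 = 0.8766 × 0.8066 = 0.70704

0.707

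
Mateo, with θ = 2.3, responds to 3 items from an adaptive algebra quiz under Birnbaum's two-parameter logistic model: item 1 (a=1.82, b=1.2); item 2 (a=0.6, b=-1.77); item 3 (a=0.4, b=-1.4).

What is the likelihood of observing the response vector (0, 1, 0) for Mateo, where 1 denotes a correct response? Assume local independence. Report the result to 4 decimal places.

0.0203

P(θ) = 1 / (1 + exp(−a(θ − b)))
P_1 = 1/(1+e^{-2.0020}) = 0.8810
P_2 = 1/(1+e^{-2.4420}) = 0.9200
P_3 = 1/(1+e^{-1.4800}) = 0.8146
L = (1−P_1) × P_2 × (1−P_3) = 0.1190 × 0.9200 × 0.1854 = 0.02030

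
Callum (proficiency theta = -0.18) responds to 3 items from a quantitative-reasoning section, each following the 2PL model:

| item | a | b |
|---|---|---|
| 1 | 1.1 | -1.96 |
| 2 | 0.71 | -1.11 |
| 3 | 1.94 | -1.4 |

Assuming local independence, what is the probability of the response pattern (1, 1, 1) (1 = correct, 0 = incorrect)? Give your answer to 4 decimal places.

P(theta) = 1 / (1 + exp(−a(theta − b)))
P_1 = 1/(1+e^{-1.9580}) = 0.8763
P_2 = 1/(1+e^{-0.6603}) = 0.6593
P_3 = 1/(1+e^{-2.3668}) = 0.9143
L = P_1 × P_2 × P_3 = 0.8763 × 0.6593 × 0.9143 = 0.52824

0.5282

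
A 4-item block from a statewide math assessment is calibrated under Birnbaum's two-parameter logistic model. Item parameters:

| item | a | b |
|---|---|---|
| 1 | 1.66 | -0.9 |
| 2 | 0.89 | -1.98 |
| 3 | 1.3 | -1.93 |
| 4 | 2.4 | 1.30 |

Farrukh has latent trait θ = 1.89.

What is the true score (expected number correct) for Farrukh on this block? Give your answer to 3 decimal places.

3.757

P(θ) = 1 / (1 + exp(−a(θ − b)))
P_1 = 1/(1+e^{-4.6314}) = 0.9904
P_2 = 1/(1+e^{-3.4443}) = 0.9691
P_3 = 1/(1+e^{-4.9660}) = 0.9931
P_4 = 1/(1+e^{-1.4160}) = 0.8047
E[score] = 0.9904 + 0.9691 + 0.9931 + 0.8047 = 3.7572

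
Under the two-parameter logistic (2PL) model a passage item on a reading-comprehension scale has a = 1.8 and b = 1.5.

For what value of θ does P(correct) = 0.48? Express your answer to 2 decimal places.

P(θ) = 1 / (1 + exp(−a(θ − b)))
logit = ln(0.4800/0.5200) = -0.0800
θ = b + logit/(a) = 1.5 + (-0.0800)/1.8000 = 1.4555

1.46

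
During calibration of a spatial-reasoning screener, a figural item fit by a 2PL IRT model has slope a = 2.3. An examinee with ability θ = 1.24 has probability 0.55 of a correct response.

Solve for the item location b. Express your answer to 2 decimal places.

1.15

P(θ) = 1 / (1 + exp(−a(θ − b)))
logit(0.55) = ln(0.55/0.45) = 0.2007
b = θ − logit/(a) = 1.24 − 0.2007/2.3000 = 1.1528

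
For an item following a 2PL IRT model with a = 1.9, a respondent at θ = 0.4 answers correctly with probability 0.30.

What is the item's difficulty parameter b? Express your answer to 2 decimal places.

P(θ) = 1 / (1 + exp(−a(θ − b)))
logit(0.30) = ln(0.30/0.70) = -0.8473
b = θ − logit/(a) = 0.4 − (-0.8473)/1.9000 = 0.8459

0.85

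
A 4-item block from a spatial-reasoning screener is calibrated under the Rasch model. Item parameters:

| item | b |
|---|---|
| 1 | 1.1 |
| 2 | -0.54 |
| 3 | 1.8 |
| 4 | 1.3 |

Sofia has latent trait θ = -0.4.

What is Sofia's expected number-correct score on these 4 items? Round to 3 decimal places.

P(θ) = 1 / (1 + exp(−(θ − b)))
P_1 = 1/(1+e^{1.5000}) = 0.1824
P_2 = 1/(1+e^{-0.1400}) = 0.5349
P_3 = 1/(1+e^{2.2000}) = 0.0998
P_4 = 1/(1+e^{1.7000}) = 0.1545
E[score] = 0.1824 + 0.5349 + 0.0998 + 0.1545 = 0.9716

0.972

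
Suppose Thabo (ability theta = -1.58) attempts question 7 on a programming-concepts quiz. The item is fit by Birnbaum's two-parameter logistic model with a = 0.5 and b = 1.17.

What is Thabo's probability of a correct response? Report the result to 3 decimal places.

0.202

P(theta) = 1 / (1 + exp(−a(theta − b)))
Exponent: 0.5 × (-1.58 − 1.17) = -1.3750
1/(1 + e^{1.3750}) = 0.2018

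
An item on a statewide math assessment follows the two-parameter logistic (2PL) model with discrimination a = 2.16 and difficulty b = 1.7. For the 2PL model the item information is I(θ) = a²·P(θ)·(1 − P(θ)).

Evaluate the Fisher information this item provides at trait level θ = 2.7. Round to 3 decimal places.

0.433

P = 1/(1+e^{-2.1600}) = 0.8966
P(1−P) = 0.8966 × 0.1034 = 0.0927
I = a² × P(1−P) = 2.16² × 0.0927 = 0.43254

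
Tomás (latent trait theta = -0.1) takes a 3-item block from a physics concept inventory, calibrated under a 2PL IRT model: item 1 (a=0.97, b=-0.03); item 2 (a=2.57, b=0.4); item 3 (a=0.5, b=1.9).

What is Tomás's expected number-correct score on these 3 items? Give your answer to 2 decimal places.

P(theta) = 1 / (1 + exp(−a(theta − b)))
P_1 = 1/(1+e^{0.0679}) = 0.4830
P_2 = 1/(1+e^{1.2850}) = 0.2167
P_3 = 1/(1+e^{1.0000}) = 0.2689
E[score] = 0.4830 + 0.2167 + 0.2689 = 0.9687

0.97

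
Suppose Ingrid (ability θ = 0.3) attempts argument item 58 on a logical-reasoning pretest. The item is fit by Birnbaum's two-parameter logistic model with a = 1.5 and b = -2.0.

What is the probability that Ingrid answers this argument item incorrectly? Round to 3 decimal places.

0.031

P(θ) = 1 / (1 + exp(−a(θ − b)))
Exponent: 1.5 × (0.3 − (-2.0)) = 3.4500
1/(1 + e^{-3.4500}) = 0.9692
P(incorrect) = 1 − 0.9692 = 0.0308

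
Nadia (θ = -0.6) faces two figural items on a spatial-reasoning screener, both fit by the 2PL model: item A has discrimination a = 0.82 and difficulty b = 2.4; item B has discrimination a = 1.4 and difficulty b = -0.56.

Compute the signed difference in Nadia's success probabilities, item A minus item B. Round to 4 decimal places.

-0.4073

P(θ) = 1 / (1 + exp(−a(θ − b)))
P_A = 0.0787
P_B = 0.4860
P_A − P_B = -0.4073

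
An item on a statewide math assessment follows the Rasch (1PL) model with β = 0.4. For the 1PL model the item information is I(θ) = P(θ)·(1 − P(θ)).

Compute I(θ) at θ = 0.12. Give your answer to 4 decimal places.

0.2452

P = 1/(1+e^{0.2800}) = 0.4305
P(1−P) = 0.4305 × 0.5695 = 0.2452
I = P(1−P) = 0.24516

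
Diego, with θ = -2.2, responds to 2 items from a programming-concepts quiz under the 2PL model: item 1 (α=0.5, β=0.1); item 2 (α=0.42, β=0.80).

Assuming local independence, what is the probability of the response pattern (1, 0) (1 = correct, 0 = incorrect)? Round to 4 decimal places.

P(θ) = 1 / (1 + exp(−α(θ − β)))
P_1 = 1/(1+e^{1.1500}) = 0.2405
P_2 = 1/(1+e^{1.2600}) = 0.2210
L = P_1 × (1−P_2) = 0.2405 × 0.7790 = 0.18735

0.1873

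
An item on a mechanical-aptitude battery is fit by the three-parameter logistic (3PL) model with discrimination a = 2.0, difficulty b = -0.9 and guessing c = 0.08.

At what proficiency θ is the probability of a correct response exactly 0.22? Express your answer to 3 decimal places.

P(θ) = c + (1 − c) · 1 / (1 + exp(−a(θ − b)))
Remove guessing floor: (0.22 − 0.08)/(1 − 0.08) = 0.1522
logit = ln(0.1522/0.8478) = -1.7177
θ = b + logit/(a) = -0.9 + (-1.7177)/2.0000 = -1.7588

-1.759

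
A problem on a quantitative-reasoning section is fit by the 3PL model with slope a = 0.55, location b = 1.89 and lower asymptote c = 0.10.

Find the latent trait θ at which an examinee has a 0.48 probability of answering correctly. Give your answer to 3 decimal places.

P(θ) = c + (1 − c) · 1 / (1 + exp(−a(θ − b)))
Remove guessing floor: (0.48 − 0.10)/(1 − 0.10) = 0.4222
logit = ln(0.4222/0.5778) = -0.3137
θ = b + logit/(a) = 1.89 + (-0.3137)/0.5500 = 1.3197

1.320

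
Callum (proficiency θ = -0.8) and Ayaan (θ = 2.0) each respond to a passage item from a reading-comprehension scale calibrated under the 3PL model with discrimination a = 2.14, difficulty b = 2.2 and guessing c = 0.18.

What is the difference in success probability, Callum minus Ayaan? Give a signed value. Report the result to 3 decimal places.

P(θ) = c + (1 − c) · 1 / (1 + exp(−a(θ − b)))
P(Callum) = 0.1813  [exponent -6.4200]
P(Ayaan) = 0.5036  [exponent -0.4280]
Difference = 0.1813 − 0.5036 = -0.3222

-0.322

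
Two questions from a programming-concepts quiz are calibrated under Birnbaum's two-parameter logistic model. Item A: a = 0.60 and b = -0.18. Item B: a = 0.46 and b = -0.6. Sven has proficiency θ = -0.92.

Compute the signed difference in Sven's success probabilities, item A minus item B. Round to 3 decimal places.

-0.072

P(θ) = 1 / (1 + exp(−a(θ − b)))
P_A = 0.3908
P_B = 0.4633
P_A − P_B = -0.0725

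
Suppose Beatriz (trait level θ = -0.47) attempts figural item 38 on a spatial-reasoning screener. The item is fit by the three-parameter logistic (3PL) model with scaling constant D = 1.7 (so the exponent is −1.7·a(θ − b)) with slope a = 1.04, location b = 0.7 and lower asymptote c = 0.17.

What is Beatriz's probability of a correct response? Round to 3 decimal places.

P(θ) = c + (1 − c) · 1 / (1 + exp(−D·a(θ − b)))
Exponent: 1.7 × 1.04 × (-0.47 − 0.7) = -2.0686
1/(1 + e^{2.0686}) = 0.1122
P = 0.17 + 0.83 × 0.1122 = 0.2631

0.263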